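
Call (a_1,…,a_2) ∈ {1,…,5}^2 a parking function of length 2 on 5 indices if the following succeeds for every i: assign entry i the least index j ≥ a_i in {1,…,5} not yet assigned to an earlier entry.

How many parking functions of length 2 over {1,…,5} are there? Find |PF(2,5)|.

|PF(2,5)| = (6−2)·6^(2−1) = 4×6 = 24 (Konheim–Weiss)
One tuple (5,4) → sorted (4,5): b_i ≤ 3+i ∀i, a PF.

24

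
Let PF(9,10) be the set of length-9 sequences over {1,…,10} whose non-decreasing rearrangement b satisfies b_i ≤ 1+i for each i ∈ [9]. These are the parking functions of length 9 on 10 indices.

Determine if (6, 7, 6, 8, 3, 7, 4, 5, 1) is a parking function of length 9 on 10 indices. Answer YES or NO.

Order a: b = (1, 3, 4, 5, 6, 6, 7, 7, 8).
  b_1=1 ≤ 2
  b_2=3 ≤ 3
  b_3=4 ≤ 4
  b_4=5 ≤ 5
  b_5=6 ≤ 6
  b_6=6 ≤ 7
  b_7=7 ≤ 8
  b_8=7 ≤ 9
  b_9=8 ≤ 10
All bounds hold ⇒ YES

YES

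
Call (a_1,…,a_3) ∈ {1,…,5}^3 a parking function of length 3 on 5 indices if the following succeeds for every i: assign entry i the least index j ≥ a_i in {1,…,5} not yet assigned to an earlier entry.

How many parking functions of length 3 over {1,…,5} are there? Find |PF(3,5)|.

|PF| = (6−3)·6^(3−1) = 3×36 = 108
Check (2,2,4) → sorted (2,2,4): b_i ≤ 2+i ∀i, a PF.

108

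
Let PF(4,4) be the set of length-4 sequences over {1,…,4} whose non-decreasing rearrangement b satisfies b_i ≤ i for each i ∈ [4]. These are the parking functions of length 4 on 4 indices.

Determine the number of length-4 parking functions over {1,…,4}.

|PF| = (4−4+1)·(4+1)^(4−1) = 1 · 125 = 125 [KW]
Check (4,3,1,1) → sorted (1,1,3,4): b_i ≤ i ∀i, a PF.

125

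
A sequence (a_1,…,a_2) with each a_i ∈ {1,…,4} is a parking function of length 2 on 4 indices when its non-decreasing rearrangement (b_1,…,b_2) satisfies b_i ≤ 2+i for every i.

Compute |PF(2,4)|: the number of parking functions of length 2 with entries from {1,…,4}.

15

|PF| = (4+1−2)·(4+1)^{2−1} = 3 · 5 = 15 [KW]
E.g. (2,2) → sorted (2,2): b_i ≤ 2+i ∀i, a PF.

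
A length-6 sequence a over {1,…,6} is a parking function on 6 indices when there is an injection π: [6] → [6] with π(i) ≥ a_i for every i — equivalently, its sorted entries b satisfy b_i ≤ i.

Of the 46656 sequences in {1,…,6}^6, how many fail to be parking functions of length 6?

29849

#PF = (6−6+1)·(6+1)^(6−1) = 1×16807 = 16807 [KW]
Check (2,5,3,4,5,2) → sorted (2,2,3,4,5,5): b_1=2>1, not a PF.
Total 46656; non-PF = 46656−16807 = 29849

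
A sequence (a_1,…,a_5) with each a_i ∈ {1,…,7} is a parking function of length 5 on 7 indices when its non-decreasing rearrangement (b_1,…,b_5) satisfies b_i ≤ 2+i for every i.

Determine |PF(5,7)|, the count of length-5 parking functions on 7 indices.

12288

Count = 3·8^4 = 3×4096 = 12288 (Konheim–Weiss)
One tuple (2,4,6,4,4) → sorted (2,4,4,4,6): b_i ≤ 2+i ∀i, a PF.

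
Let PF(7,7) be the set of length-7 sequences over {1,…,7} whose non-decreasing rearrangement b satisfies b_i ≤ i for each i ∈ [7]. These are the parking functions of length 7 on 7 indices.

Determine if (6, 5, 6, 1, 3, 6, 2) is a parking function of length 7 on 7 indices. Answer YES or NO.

NO

Order a: b = (1, 2, 3, 5, 6, 6, 6).
  b_1=1 ≤ 1
  b_2=2 ≤ 2
  b_3=3 ≤ 3
  b_4=5 > 4
  fails at i=4 ⇒ NO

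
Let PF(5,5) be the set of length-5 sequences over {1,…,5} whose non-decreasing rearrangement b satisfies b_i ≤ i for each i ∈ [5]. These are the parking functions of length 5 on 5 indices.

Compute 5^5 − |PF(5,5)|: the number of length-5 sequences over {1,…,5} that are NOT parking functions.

1829

|PF| = 1·6^4 = 1·1296 = 1296 (Pollak)
Example (4,3,2,5,4) → sorted (2,3,4,4,5): b_1=2>1, not a PF.
So 3125 − 1296 = 1829 fail.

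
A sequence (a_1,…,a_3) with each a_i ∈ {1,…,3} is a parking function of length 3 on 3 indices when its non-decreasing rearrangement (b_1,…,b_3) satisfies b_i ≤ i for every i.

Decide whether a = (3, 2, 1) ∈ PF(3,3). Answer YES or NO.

YES

Rearranged: b = (1, 2, 3).
  b_1=1 ≤ 1
  b_2=2 ≤ 2
  b_3=3 ≤ 3
All bounds hold ⇒ YES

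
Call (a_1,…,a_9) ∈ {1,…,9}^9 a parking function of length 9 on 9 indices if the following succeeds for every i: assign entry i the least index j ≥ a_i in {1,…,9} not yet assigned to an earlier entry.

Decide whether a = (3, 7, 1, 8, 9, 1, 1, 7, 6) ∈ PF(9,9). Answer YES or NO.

NO

Order a: b = (1, 1, 1, 3, 6, 7, 7, 8, 9).
  b_1=1 ≤ 1
  b_2=1 ≤ 2
  b_3=1 ≤ 3
  b_4=3 ≤ 4
  b_5=6 > 5
  fails at i=5 ⇒ NO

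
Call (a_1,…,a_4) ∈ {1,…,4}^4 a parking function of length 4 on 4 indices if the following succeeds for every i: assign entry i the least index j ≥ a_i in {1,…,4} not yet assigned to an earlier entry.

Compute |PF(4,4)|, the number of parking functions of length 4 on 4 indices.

Count = (4+1−4)·(4+1)^{4−1} = 1 · 125 = 125 (Konheim–Weiss)
E.g. (1,2,4,2) → sorted (1,2,2,4): b_i ≤ i ∀i, a PF.

125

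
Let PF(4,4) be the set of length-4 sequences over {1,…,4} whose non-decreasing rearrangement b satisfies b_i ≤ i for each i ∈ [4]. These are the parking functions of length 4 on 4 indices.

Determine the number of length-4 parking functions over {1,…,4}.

125

|PF| = (4−4+1)·(4+1)^(4−1) = 1×125 = 125 (Konheim–Weiss)
One tuple (1,3,1,4) → sorted (1,1,3,4): b_i ≤ i ∀i, a PF.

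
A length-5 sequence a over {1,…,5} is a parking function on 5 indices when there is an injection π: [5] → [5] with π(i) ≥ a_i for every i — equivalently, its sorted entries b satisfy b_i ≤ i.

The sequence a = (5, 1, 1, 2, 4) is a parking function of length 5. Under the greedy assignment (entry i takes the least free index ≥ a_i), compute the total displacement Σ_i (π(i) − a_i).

2

Σπ = 5·6/2 = 15 (π permutes [5]); Σa = 5+1+1+2+4 = 13; disp = 15−13 = 2.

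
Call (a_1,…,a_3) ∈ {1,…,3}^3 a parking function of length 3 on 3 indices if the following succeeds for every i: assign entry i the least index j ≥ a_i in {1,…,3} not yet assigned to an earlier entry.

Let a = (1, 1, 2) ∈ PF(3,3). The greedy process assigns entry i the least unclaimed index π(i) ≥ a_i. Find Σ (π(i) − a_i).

2

Σπ = 6 ({1..3} each once); Σa = 1+1+2 = 4; disp = 6−4 = 2.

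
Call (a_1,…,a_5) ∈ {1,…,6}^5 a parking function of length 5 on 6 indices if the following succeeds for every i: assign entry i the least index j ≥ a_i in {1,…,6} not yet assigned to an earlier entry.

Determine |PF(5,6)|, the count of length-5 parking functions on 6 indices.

4802

|PF(5,6)| = (6−5+1)·(6+1)^(5−1) = 2·2401 = 4802 (Pollak)
Example (3,3,2,4,6) → sorted (2,3,3,4,6): b_i ≤ 1+i ∀i, a PF.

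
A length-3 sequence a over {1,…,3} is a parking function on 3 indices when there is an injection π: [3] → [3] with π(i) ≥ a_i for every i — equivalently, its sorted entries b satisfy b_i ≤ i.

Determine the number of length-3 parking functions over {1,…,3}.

16

Count = 1·4^2 = 1 · 16 = 16 [KW]
Check (1,3,1) → sorted (1,1,3): b_i ≤ i ∀i, a PF.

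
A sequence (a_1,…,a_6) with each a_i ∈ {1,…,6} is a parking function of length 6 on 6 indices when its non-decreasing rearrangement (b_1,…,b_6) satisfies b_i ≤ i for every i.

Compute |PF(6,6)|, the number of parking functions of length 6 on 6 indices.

16807

#PF = 1·7^5 = 1×16807 = 16807 (Konheim–Weiss)
Check (3,2,1,3,2,6) → sorted (1,2,2,3,3,6): b_i ≤ i ∀i, a PF.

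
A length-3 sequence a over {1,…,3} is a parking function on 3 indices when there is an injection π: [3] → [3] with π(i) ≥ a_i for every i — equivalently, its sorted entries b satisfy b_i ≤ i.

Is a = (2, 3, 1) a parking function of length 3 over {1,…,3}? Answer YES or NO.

YES

Sorted: b = (1, 2, 3).
  b_1=1 ≤ 1
  b_2=2 ≤ 2
  b_3=3 ≤ 3
All bounds hold ⇒ YES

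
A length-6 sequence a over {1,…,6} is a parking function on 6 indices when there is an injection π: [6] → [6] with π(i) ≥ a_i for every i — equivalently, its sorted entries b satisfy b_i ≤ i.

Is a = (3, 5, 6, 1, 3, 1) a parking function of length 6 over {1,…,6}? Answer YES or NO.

Rearranged: b = (1, 1, 3, 3, 5, 6).
  b_1=1 ≤ 1
  b_2=1 ≤ 2
  b_3=3 ≤ 3
  b_4=3 ≤ 4
  b_5=5 ≤ 5
  b_6=6 ≤ 6
All bounds hold ⇒ YES

YES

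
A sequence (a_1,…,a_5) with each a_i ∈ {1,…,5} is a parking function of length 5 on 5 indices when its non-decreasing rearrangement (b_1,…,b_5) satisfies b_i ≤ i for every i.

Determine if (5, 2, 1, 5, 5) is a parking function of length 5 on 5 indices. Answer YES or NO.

Sorted: b = (1, 2, 5, 5, 5).
  b_1=1 ≤ 1
  b_2=2 ≤ 2
  b_3=5 > 3
  fails at i=3 ⇒ NO

NO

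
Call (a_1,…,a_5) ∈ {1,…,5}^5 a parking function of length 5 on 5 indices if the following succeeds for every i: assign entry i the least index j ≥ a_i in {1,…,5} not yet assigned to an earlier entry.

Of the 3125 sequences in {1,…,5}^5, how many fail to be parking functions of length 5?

Count = (6−5)·6^(5−1) = 1×1296 = 1296 [KW]
Example (5,2,5,5,5) → sorted (2,5,5,5,5): b_1=2>1, not a PF.
Total 3125; non-PF = 3125−1296 = 1829

1829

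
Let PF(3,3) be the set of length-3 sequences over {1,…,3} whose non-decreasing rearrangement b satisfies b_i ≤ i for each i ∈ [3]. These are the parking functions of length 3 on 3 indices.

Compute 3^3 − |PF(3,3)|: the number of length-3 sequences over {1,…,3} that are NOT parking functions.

|PF| = (3+1−3)·(3+1)^{3−1} = 1×16 = 16 [KW]
E.g. (3,3,2) → sorted (2,3,3): b_1=2>1, not a PF.
Total 27; non-PF = 27−16 = 11

11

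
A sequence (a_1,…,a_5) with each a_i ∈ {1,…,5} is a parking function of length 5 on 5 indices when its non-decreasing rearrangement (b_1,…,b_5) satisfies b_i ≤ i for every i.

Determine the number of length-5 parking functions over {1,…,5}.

1296

#PF = (6−5)·6^(5−1) = 1×1296 = 1296 [KW]
E.g. (1,1,3,5,4) → sorted (1,1,3,4,5): b_i ≤ i ∀i, a PF.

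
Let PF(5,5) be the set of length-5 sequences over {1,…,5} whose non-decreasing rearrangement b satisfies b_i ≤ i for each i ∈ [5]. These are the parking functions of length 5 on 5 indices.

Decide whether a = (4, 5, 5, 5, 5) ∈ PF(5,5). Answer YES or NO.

NO

Order a: b = (4, 5, 5, 5, 5).
  b_1=4 > 1
  fails at i=1 ⇒ NO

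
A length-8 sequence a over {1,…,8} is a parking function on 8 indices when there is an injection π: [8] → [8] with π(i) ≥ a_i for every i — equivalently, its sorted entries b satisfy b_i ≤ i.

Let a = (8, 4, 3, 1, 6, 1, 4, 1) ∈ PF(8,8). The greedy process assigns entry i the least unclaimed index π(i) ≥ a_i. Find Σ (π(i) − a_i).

Σπ(i) = 1+…+8 = 36; Σa = 8+4+3+1+6+1+4+1 = 28; disp = 36−28 = 8.

8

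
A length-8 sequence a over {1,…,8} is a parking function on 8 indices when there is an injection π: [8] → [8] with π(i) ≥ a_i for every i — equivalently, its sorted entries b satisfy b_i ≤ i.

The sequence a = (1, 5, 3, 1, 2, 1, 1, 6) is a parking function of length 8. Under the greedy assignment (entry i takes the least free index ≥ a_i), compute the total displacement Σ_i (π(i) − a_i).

16

Σπ(i) = 1+…+8 = 36; Σa = 1+5+3+1+2+1+1+6 = 20; disp = 36−20 = 16.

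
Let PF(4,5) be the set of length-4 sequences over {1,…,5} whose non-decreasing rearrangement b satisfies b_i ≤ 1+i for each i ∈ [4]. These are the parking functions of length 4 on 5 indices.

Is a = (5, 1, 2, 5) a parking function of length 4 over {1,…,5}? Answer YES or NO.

Rearranged: b = (1, 2, 5, 5).
  b_1=1 ≤ 2
  b_2=2 ≤ 3
  b_3=5 > 4
  fails at i=3 ⇒ NO

NO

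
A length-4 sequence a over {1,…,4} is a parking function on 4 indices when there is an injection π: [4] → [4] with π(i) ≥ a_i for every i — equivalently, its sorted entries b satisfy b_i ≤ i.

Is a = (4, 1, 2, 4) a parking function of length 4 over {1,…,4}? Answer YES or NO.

NO

Rearranged: b = (1, 2, 4, 4).
  b_1=1 ≤ 1
  b_2=2 ≤ 2
  b_3=4 > 3
  fails at i=3 ⇒ NO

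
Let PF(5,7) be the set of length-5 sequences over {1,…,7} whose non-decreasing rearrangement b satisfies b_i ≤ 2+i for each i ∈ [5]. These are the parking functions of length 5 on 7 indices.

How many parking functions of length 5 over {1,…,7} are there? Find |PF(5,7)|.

#PF = 3·8^4 = 3 · 4096 = 12288
E.g. (5,5,5,1,4) → sorted (1,4,5,5,5): b_i ≤ 2+i ∀i, a PF.

12288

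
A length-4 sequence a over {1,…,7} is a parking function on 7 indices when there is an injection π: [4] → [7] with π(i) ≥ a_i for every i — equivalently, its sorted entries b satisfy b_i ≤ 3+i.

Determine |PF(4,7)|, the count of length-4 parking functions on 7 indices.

|PF| = (7−4+1)·(7+1)^(4−1) = 4·512 = 2048 [KW]
Check (1,4,7,3) → sorted (1,3,4,7): b_i ≤ 3+i ∀i, a PF.

2048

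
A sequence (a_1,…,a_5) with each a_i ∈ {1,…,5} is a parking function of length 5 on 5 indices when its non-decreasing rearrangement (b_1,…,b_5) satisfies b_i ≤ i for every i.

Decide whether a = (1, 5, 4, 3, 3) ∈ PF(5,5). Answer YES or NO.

NO

Order a: b = (1, 3, 3, 4, 5).
  b_1=1 ≤ 1
  b_2=3 > 2
  fails at i=2 ⇒ NO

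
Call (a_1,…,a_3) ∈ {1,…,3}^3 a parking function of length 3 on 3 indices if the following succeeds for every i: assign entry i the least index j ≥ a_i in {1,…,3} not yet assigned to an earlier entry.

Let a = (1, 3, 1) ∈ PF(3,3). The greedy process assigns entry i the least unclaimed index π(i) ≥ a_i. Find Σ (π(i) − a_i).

Σπ = 3·4/2 = 6 (π permutes [3]); Σa = 1+3+1 = 5; disp = 6−5 = 1.

1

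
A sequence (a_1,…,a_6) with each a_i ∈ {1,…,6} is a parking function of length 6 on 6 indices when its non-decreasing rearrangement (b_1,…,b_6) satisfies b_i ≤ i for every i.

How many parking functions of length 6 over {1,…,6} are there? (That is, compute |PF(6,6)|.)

16807

#PF = (7−6)·7^(6−1) = 1 · 16807 = 16807 [KW]
E.g. (1,6,2,4,1,1) → sorted (1,1,1,2,4,6): b_i ≤ i ∀i, a PF.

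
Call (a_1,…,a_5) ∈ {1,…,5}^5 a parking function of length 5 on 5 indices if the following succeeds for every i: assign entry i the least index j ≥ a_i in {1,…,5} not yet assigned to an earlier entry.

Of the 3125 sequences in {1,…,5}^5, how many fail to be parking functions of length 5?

|PF| = (5−5+1)·(5+1)^(5−1) = 1 · 1296 = 1296 (Pollak)
E.g. (3,5,4,4,3) → sorted (3,3,4,4,5): b_1=3>1, not a PF.
5^5 − 1296 = 3125 − 1296 = 1829

1829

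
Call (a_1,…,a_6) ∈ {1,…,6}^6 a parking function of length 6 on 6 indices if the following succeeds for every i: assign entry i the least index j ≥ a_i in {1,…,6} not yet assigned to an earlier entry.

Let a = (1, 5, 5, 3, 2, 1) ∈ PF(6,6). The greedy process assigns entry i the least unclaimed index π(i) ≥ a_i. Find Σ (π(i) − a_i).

4

Σπ = 21 ({1..6} each once); Σa = 1+5+5+3+2+1 = 17; disp = 21−17 = 4.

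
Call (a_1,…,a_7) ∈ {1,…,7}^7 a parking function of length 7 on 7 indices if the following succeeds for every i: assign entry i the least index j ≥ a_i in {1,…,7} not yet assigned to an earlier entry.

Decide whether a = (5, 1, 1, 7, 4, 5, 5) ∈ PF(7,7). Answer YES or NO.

Rearranged: b = (1, 1, 4, 5, 5, 5, 7).
  b_1=1 ≤ 1
  b_2=1 ≤ 2
  b_3=4 > 3
  fails at i=3 ⇒ NO

NO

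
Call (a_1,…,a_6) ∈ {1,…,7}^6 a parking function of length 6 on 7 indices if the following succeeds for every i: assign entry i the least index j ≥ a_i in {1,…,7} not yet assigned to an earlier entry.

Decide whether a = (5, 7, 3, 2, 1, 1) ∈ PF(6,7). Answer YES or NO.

YES

Sorted: b = (1, 1, 2, 3, 5, 7).
  b_1=1 ≤ 2
  b_2=1 ≤ 3
  b_3=2 ≤ 4
  b_4=3 ≤ 5
  b_5=5 ≤ 6
  b_6=7 ≤ 7
All bounds hold ⇒ YES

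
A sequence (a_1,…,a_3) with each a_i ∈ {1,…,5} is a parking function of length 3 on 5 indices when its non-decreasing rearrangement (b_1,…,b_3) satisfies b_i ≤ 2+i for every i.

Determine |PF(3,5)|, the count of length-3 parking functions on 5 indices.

108

|PF| = 3·6^2 = 3×36 = 108 (Konheim–Weiss)
Check (2,2,5) → sorted (2,2,5): b_i ≤ 2+i ∀i, a PF.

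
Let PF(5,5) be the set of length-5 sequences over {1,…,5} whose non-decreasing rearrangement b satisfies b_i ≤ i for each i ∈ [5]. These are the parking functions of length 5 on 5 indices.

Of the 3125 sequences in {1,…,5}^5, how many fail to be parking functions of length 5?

#PF = 1·6^4 = 1 · 1296 = 1296 [KW]
Check (5,5,4,3,4) → sorted (3,4,4,5,5): b_1=3>1, not a PF.
So 3125 − 1296 = 1829 fail.

1829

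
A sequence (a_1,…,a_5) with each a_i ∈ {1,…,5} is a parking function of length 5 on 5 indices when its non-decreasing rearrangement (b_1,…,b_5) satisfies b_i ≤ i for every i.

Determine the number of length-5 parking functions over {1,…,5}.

Count = (5+1−5)·(5+1)^{5−1} = 1×1296 = 1296 (Pollak)
Check (4,1,4,2,1) → sorted (1,1,2,4,4): b_i ≤ i ∀i, a PF.

1296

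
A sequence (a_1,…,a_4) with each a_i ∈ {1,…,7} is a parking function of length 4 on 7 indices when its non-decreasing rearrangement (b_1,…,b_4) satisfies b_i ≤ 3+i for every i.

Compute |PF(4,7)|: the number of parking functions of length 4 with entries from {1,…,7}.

2048

|PF| = (7+1−4)·(7+1)^{4−1} = 4×512 = 2048 [KW]
E.g. (1,5,7,4) → sorted (1,4,5,7): b_i ≤ 3+i ∀i, a PF.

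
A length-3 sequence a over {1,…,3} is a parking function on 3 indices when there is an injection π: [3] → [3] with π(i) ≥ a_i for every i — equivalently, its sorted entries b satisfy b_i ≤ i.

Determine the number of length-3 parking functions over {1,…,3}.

16

#PF = (4−3)·4^(3−1) = 1×16 = 16 [KW]
E.g. (3,1,2) → sorted (1,2,3): b_i ≤ i ∀i, a PF.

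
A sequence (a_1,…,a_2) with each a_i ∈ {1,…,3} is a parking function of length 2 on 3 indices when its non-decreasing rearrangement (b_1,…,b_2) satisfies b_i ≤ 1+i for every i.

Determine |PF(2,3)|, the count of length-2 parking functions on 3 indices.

8

Count = (3+1−2)·(3+1)^{2−1} = 2 · 4 = 8 (Pollak)
Example (1,1) → sorted (1,1): b_i ≤ 1+i ∀i, a PF.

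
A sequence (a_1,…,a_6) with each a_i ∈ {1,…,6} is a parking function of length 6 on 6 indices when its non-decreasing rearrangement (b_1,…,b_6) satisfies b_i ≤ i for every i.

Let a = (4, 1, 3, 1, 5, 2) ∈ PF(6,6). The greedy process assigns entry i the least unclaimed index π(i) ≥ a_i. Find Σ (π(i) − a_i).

5

Σπ(i) = 1+…+6 = 21; Σa = 4+1+3+1+5+2 = 16; disp = 21−16 = 5.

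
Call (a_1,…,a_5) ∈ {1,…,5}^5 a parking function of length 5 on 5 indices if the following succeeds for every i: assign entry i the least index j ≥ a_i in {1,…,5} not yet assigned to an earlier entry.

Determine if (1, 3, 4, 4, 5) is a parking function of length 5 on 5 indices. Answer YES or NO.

NO

Sorted: b = (1, 3, 4, 4, 5).
  b_1=1 ≤ 1
  b_2=3 > 2
  fails at i=2 ⇒ NO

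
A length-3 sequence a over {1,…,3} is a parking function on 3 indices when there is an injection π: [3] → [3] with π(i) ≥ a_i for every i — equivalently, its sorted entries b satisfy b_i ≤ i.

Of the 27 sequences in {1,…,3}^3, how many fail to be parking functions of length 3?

11

|PF(3,3)| = 1·4^2 = 1 · 16 = 16 (Pollak)
Example (2,2,3) → sorted (2,2,3): b_1=2>1, not a PF.
So 27 − 16 = 11 fail.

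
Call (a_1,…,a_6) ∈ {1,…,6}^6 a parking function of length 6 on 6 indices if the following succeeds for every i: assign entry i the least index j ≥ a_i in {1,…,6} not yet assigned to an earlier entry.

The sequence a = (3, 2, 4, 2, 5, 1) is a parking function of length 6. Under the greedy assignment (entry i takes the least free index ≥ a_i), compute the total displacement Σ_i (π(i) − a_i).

4

Σπ = 6·7/2 = 21 (π permutes [6]); Σa = 3+2+4+2+5+1 = 17; disp = 21−17 = 4.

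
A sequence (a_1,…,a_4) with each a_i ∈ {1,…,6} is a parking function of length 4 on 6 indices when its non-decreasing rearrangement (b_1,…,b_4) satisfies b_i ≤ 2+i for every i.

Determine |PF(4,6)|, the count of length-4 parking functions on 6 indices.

1029

#PF = (6+1−4)·(6+1)^{4−1} = 3 · 343 = 1029 (Konheim–Weiss)
Check (3,6,1,3) → sorted (1,3,3,6): b_i ≤ 2+i ∀i, a PF.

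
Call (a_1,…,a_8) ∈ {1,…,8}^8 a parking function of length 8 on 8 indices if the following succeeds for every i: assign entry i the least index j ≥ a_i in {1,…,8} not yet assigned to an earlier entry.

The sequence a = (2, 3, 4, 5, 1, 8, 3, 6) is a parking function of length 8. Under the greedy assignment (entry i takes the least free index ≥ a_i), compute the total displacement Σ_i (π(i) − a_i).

Σπ = 36 ({1..8} each once); Σa = 2+3+4+5+1+8+3+6 = 32; disp = 36−32 = 4.

4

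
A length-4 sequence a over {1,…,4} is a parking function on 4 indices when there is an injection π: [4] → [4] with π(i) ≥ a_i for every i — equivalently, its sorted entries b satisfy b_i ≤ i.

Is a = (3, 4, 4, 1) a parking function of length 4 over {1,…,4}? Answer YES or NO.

Order a: b = (1, 3, 4, 4).
  b_1=1 ≤ 1
  b_2=3 > 2
  fails at i=2 ⇒ NO

NO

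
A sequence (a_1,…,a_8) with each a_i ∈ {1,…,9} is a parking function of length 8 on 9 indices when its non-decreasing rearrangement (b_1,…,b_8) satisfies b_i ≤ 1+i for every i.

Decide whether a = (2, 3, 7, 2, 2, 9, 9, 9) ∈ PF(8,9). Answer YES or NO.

NO

Rearranged: b = (2, 2, 2, 3, 7, 9, 9, 9).
  b_1=2 ≤ 2
  b_2=2 ≤ 3
  b_3=2 ≤ 4
  b_4=3 ≤ 5
  b_5=7 > 6
  fails at i=5 ⇒ NO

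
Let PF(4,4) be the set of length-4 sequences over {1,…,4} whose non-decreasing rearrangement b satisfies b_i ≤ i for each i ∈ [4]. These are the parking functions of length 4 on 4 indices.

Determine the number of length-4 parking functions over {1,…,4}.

Count = 1·5^3 = 1 · 125 = 125 (Pollak)
Check (1,1,3,2) → sorted (1,1,2,3): b_i ≤ i ∀i, a PF.

125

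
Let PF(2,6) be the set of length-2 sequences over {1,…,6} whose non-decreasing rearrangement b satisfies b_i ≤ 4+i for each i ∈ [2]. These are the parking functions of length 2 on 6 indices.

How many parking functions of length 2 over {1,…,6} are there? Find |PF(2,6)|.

|PF(2,6)| = (6+1−2)·(6+1)^{2−1} = 5×7 = 35 [KW]
One tuple (2,1) → sorted (1,2): b_i ≤ 4+i ∀i, a PF.

35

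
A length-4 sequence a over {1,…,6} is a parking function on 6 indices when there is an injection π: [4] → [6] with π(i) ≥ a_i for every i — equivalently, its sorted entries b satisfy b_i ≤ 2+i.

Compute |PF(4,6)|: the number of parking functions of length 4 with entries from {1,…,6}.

Count = (7−4)·7^(4−1) = 3×343 = 1029
Example (5,4,1,6) → sorted (1,4,5,6): b_i ≤ 2+i ∀i, a PF.

1029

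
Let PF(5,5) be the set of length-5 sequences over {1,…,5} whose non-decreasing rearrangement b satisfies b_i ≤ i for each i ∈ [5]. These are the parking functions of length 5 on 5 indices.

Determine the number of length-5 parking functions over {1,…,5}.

Count = (5+1−5)·(5+1)^{5−1} = 1 · 1296 = 1296 (Konheim–Weiss)
Example (4,1,4,3,1) → sorted (1,1,3,4,4): b_i ≤ i ∀i, a PF.

1296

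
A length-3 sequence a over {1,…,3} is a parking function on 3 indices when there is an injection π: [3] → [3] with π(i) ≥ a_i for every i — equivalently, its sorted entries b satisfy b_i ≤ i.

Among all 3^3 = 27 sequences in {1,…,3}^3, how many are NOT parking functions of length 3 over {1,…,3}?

11

|PF| = (3−3+1)·(3+1)^(3−1) = 1×16 = 16
Example (2,3,3) → sorted (2,3,3): b_1=2>1, not a PF.
So 27 − 16 = 11 fail.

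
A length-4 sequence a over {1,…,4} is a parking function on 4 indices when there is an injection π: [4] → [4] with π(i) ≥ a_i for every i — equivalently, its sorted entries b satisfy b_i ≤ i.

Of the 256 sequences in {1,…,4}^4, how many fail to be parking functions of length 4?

|PF(4,4)| = 1·5^3 = 1×125 = 125 (Pollak)
One tuple (4,4,1,4) → sorted (1,4,4,4): b_2=4>2, not a PF.
So 256 − 125 = 131 fail.

131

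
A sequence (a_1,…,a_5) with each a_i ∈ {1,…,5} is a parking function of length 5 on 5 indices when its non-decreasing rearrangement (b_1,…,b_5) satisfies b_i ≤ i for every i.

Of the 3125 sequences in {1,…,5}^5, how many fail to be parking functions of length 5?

1829

|PF| = (6−5)·6^(5−1) = 1×1296 = 1296 [KW]
E.g. (5,5,4,1,5) → sorted (1,4,5,5,5): b_2=4>2, not a PF.
So 3125 − 1296 = 1829 fail.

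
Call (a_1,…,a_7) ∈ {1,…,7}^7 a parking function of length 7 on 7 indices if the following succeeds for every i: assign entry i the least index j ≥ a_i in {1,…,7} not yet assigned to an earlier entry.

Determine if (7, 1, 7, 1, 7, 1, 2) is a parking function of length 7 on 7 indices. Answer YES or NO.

NO

Order a: b = (1, 1, 1, 2, 7, 7, 7).
  b_1=1 ≤ 1
  b_2=1 ≤ 2
  b_3=1 ≤ 3
  b_4=2 ≤ 4
  b_5=7 > 5
  fails at i=5 ⇒ NO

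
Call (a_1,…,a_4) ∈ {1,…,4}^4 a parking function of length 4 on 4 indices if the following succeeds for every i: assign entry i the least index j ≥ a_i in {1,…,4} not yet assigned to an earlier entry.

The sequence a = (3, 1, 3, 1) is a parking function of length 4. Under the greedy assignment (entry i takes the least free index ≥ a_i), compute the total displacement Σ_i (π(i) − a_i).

Σπ = 4·5/2 = 10 (π permutes [4]); Σa = 3+1+3+1 = 8; disp = 10−8 = 2.

2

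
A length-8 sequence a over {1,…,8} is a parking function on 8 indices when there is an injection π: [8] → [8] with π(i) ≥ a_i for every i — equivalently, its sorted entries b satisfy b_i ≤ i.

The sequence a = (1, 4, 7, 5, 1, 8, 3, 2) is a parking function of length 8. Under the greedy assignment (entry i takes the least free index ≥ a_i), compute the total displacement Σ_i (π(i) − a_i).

5

Σπ(i) = 1+…+8 = 36; Σa = 1+4+7+5+1+8+3+2 = 31; disp = 36−31 = 5.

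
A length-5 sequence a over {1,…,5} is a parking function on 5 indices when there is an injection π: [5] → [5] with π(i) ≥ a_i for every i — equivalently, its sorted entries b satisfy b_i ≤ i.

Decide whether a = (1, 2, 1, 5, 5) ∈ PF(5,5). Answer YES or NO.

NO

Order a: b = (1, 1, 2, 5, 5).
  b_1=1 ≤ 1
  b_2=1 ≤ 2
  b_3=2 ≤ 3
  b_4=5 > 4
  fails at i=4 ⇒ NO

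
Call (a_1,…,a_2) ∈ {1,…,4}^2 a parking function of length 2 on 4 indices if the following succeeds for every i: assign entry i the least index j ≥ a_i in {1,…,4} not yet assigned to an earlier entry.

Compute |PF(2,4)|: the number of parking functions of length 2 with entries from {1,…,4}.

15

#PF = 3·5^1 = 3×5 = 15
E.g. (3,4) → sorted (3,4): b_i ≤ 2+i ∀i, a PF.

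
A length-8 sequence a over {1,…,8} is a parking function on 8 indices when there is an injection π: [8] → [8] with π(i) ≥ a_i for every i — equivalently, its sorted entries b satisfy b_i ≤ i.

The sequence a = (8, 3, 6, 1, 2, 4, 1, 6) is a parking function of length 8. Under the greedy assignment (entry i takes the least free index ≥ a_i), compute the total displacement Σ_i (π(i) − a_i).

Σπ(i) = 1+…+8 = 36; Σa = 8+3+6+1+2+4+1+6 = 31; disp = 36−31 = 5.

5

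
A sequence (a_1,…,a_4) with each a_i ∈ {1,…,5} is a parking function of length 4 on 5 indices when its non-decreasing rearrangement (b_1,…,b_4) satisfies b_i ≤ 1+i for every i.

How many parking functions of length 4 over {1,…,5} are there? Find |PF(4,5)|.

432

|PF(4,5)| = (6−4)·6^(4−1) = 2·216 = 432 (Pollak)
E.g. (3,2,1,5) → sorted (1,2,3,5): b_i ≤ 1+i ∀i, a PF.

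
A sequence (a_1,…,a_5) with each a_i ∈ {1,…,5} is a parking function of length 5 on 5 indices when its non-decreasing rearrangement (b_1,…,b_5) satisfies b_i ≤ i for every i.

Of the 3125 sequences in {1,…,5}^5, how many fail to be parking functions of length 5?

1829

#PF = (6−5)·6^(5−1) = 1×1296 = 1296
One tuple (5,5,5,3,5) → sorted (3,5,5,5,5): b_1=3>1, not a PF.
5^5 − 1296 = 3125 − 1296 = 1829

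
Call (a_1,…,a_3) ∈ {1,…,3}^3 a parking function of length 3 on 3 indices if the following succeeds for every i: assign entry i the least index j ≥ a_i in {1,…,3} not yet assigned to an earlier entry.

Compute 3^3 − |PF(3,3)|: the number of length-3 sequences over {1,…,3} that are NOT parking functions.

11

#PF = (3+1−3)·(3+1)^{3−1} = 1·16 = 16 (Pollak)
E.g. (2,3,3) → sorted (2,3,3): b_1=2>1, not a PF.
3^3 − 16 = 27 − 16 = 11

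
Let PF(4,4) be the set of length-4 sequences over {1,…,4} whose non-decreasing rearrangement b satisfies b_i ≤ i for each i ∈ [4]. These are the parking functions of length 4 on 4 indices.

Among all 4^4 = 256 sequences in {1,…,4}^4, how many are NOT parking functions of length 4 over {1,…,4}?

|PF| = 1·5^3 = 1×125 = 125 (Pollak)
Example (4,4,1,2) → sorted (1,2,4,4): b_3=4>3, not a PF.
4^4 − 125 = 256 − 125 = 131

131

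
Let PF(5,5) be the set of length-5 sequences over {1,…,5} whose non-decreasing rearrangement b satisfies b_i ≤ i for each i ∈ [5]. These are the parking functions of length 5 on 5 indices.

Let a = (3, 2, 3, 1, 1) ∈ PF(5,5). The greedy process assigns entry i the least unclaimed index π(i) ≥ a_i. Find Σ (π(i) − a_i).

Σπ = 5·6/2 = 15 (π permutes [5]); Σa = 3+2+3+1+1 = 10; disp = 15−10 = 5.

5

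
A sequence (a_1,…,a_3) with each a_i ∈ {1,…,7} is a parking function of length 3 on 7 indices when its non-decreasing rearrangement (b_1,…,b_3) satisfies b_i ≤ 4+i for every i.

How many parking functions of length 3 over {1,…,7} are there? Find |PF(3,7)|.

#PF = (7−3+1)·(7+1)^(3−1) = 5·64 = 320 (Konheim–Weiss)
E.g. (1,2,5) → sorted (1,2,5): b_i ≤ 4+i ∀i, a PF.

320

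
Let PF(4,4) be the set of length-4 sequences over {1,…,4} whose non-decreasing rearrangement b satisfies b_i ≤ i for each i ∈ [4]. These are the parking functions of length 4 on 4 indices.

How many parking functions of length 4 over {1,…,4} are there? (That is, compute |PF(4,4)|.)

Count = 1·5^3 = 1·125 = 125 [KW]
Example (3,2,3,1) → sorted (1,2,3,3): b_i ≤ i ∀i, a PF.

125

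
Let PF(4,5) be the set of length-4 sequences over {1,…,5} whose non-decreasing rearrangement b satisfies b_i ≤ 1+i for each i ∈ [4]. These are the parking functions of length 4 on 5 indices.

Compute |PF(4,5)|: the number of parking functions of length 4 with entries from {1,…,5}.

432

|PF(4,5)| = (5+1−4)·(5+1)^{4−1} = 2 · 216 = 432 [KW]
E.g. (1,5,4,3) → sorted (1,3,4,5): b_i ≤ 1+i ∀i, a PF.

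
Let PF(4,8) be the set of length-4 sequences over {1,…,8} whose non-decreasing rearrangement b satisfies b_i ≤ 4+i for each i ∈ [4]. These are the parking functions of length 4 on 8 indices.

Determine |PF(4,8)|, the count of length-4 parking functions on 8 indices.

|PF| = (8+1−4)·(8+1)^{4−1} = 5 · 729 = 3645 (Pollak)
E.g. (4,1,8,1) → sorted (1,1,4,8): b_i ≤ 4+i ∀i, a PF.

3645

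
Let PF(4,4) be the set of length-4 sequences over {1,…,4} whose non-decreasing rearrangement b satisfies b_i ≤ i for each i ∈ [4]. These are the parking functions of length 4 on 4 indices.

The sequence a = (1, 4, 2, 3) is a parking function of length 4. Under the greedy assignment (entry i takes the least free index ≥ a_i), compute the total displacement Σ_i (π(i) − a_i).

0

Σπ = 10 ({1..4} each once); Σa = 1+4+2+3 = 10; disp = 10−10 = 0.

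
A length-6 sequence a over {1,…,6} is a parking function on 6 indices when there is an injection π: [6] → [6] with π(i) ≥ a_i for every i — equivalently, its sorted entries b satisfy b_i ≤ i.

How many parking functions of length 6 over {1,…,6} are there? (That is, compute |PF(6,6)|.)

16807

Count = 1·7^5 = 1 · 16807 = 16807 (Pollak)
E.g. (1,5,6,4,3,1) → sorted (1,1,3,4,5,6): b_i ≤ i ∀i, a PF.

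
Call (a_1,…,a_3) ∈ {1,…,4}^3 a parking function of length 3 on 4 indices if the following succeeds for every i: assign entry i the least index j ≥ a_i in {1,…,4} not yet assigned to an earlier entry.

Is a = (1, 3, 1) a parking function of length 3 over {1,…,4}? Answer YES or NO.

YES

Sorted: b = (1, 1, 3).
  b_1=1 ≤ 2
  b_2=1 ≤ 3
  b_3=3 ≤ 4
All bounds hold ⇒ YES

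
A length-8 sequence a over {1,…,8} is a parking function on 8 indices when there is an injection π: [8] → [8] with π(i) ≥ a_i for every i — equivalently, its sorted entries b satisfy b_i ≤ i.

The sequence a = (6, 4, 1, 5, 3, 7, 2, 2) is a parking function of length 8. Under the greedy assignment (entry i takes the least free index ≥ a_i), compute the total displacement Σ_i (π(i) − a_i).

6

Σπ = 36 ({1..8} each once); Σa = 6+4+1+5+3+7+2+2 = 30; disp = 36−30 = 6.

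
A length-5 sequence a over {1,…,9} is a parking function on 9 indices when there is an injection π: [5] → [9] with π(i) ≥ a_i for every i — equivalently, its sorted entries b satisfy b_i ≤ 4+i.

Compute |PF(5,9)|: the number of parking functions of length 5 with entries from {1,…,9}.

50000

|PF| = 5·10^4 = 5 · 10000 = 50000 [KW]
E.g. (4,1,1,5,6) → sorted (1,1,4,5,6): b_i ≤ 4+i ∀i, a PF.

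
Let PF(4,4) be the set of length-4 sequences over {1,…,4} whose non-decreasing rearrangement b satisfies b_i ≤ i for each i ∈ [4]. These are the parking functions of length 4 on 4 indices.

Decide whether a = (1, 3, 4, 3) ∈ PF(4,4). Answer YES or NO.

NO

Sorted: b = (1, 3, 3, 4).
  b_1=1 ≤ 1
  b_2=3 > 2
  fails at i=2 ⇒ NO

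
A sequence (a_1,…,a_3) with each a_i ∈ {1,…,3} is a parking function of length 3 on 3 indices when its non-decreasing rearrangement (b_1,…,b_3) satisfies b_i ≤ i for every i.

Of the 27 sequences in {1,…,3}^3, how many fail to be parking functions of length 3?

11

Count = (3+1−3)·(3+1)^{3−1} = 1·16 = 16 (Konheim–Weiss)
E.g. (3,1,3) → sorted (1,3,3): b_2=3>2, not a PF.
So 27 − 16 = 11 fail.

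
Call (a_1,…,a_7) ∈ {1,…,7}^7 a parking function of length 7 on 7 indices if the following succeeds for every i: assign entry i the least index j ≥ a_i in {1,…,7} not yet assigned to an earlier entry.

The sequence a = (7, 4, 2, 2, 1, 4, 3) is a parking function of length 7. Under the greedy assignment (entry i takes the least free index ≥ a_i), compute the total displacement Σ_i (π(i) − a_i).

Σπ = 28 ({1..7} each once); Σa = 7+4+2+2+1+4+3 = 23; disp = 28−23 = 5.

5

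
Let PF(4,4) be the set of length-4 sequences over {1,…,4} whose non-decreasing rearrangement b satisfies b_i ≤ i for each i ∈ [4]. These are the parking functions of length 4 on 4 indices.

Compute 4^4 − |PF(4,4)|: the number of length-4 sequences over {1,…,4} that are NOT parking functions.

131

#PF = 1·5^3 = 1·125 = 125 (Pollak)
E.g. (4,3,4,3) → sorted (3,3,4,4): b_1=3>1, not a PF.
Total 256; non-PF = 256−125 = 131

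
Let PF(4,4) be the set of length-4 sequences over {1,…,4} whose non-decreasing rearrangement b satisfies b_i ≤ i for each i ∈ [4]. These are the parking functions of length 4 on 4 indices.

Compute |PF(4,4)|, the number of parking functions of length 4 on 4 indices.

125

|PF(4,4)| = (4+1−4)·(4+1)^{4−1} = 1×125 = 125 (Konheim–Weiss)
Example (1,1,3,2) → sorted (1,1,2,3): b_i ≤ i ∀i, a PF.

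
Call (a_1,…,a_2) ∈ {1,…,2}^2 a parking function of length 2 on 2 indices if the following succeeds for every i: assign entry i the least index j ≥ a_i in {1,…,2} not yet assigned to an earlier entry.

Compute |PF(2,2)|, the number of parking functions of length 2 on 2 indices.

3

|PF(2,2)| = (2−2+1)·(2+1)^(2−1) = 1 · 3 = 3 (Konheim–Weiss)
One tuple (2,1) → sorted (1,2): b_i ≤ i ∀i, a PF.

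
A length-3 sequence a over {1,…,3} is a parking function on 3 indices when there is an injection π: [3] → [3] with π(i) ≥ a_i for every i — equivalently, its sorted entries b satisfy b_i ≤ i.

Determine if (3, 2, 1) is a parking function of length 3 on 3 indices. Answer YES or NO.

Sorted: b = (1, 2, 3).
  b_1=1 ≤ 1
  b_2=2 ≤ 2
  b_3=3 ≤ 3
All bounds hold ⇒ YES

YES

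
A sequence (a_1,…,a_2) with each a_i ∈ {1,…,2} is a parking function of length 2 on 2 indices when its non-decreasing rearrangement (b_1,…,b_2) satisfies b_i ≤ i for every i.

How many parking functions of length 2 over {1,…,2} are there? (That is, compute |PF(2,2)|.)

|PF| = (2−2+1)·(2+1)^(2−1) = 1×3 = 3
Example (1,1) → sorted (1,1): b_i ≤ i ∀i, a PF.

3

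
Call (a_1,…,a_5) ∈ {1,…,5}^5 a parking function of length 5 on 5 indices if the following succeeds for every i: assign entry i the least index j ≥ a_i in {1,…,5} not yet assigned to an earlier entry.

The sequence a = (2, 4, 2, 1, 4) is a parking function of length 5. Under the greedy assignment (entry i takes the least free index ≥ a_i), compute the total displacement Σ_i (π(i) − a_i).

Σπ = 15 ({1..5} each once); Σa = 2+4+2+1+4 = 13; disp = 15−13 = 2.

2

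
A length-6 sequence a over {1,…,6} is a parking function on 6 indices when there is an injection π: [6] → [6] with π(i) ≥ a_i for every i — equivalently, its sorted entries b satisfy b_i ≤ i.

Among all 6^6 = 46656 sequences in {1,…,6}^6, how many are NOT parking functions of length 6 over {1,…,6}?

|PF(6,6)| = (6+1−6)·(6+1)^{6−1} = 1·16807 = 16807
Example (5,3,6,6,6,5) → sorted (3,5,5,6,6,6): b_1=3>1, not a PF.
Total 46656; non-PF = 46656−16807 = 29849

29849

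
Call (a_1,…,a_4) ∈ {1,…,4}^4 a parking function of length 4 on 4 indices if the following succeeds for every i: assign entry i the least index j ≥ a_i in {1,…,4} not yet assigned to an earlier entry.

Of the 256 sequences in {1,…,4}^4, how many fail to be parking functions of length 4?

Count = (4−4+1)·(4+1)^(4−1) = 1·125 = 125 (Pollak)
E.g. (4,3,2,4) → sorted (2,3,4,4): b_1=2>1, not a PF.
Total 256; non-PF = 256−125 = 131

131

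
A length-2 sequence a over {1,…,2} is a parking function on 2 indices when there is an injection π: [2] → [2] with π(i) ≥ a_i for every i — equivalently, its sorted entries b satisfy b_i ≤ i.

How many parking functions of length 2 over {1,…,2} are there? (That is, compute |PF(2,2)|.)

|PF| = (2−2+1)·(2+1)^(2−1) = 1 · 3 = 3 (Pollak)
Example (1,2) → sorted (1,2): b_i ≤ i ∀i, a PF.

3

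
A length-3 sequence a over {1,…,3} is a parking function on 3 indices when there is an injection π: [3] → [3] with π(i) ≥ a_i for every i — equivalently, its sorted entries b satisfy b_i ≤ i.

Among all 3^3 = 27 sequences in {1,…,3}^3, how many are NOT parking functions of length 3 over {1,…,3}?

|PF| = (3−3+1)·(3+1)^(3−1) = 1×16 = 16 [KW]
Check (3,3,3) → sorted (3,3,3): b_1=3>1, not a PF.
3^3 − 16 = 27 − 16 = 11

11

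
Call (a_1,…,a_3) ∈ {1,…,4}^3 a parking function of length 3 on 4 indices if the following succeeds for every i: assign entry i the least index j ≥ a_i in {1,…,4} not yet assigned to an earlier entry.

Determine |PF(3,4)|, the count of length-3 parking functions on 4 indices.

Count = (4−3+1)·(4+1)^(3−1) = 2×25 = 50 (Konheim–Weiss)
Check (2,1,2) → sorted (1,2,2): b_i ≤ 1+i ∀i, a PF.

50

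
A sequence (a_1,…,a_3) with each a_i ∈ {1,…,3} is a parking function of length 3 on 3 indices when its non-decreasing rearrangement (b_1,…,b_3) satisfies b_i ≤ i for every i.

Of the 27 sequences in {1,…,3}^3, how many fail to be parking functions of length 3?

|PF(3,3)| = (3−3+1)·(3+1)^(3−1) = 1·16 = 16 (Pollak)
E.g. (3,3,3) → sorted (3,3,3): b_1=3>1, not a PF.
3^3 − 16 = 27 − 16 = 11

11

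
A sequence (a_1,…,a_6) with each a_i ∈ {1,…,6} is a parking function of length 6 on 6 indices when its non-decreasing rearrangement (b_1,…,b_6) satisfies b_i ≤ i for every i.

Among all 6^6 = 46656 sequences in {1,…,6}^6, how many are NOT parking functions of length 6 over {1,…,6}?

|PF(6,6)| = (6−6+1)·(6+1)^(6−1) = 1·16807 = 16807 (Pollak)
One tuple (6,5,6,4,6,6) → sorted (4,5,6,6,6,6): b_1=4>1, not a PF.
6^6 − 16807 = 46656 − 16807 = 29849

29849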